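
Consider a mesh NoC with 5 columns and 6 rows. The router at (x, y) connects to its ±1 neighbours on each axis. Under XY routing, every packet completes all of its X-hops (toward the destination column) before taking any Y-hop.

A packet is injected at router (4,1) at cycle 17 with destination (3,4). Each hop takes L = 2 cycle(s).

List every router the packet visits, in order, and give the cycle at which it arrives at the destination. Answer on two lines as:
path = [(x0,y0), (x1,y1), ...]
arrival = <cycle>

path = [(4,1), (3,1), (3,2), (3,3), (3,4)]
arrival = 25

[0] x=4 y=1 t=17
[1] x=3 y=1 t=19 →W
[2] x=3 y=2 t=21 →N
[3] x=3 y=3 t=23 →N
[4] x=3 y=4 t=25 →N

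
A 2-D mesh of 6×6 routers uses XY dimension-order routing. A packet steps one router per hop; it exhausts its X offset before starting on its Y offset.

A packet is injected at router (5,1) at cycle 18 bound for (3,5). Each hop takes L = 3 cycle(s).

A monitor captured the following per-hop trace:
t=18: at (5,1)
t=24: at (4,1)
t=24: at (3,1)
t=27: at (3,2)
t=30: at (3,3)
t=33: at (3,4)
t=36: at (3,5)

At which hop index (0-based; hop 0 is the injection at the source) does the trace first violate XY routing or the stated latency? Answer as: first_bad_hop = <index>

hop 1: step (-1,+0), +6 cyc — BAD: Δcyc=6≠L

first_bad_hop = 1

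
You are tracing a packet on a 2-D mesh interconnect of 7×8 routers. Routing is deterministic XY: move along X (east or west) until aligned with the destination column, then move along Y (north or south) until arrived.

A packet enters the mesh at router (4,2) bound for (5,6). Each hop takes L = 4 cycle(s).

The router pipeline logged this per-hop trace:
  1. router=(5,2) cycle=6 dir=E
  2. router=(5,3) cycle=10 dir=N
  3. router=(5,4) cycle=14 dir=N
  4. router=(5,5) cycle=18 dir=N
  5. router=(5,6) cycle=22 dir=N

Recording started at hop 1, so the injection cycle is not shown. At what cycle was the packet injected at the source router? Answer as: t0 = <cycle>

t0 = 2

The first recorded entry is hop 1 at cycle 6.
t0 = cyc[1] − L = 6 − 4 = 2.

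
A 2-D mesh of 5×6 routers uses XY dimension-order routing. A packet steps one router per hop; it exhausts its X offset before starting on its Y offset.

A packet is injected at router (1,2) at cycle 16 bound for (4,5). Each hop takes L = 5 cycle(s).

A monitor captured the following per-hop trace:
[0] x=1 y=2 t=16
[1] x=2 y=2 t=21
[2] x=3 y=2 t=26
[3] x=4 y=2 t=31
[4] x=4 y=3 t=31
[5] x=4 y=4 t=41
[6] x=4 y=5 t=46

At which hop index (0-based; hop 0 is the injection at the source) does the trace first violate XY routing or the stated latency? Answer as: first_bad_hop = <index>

first_bad_hop = 4

[1] (+1,+0) / 5c ⇒ ok
[2] (+1,+0) / 5c ⇒ ok
[3] (+1,+0) / 5c ⇒ ok
[4] (+0,+1) / 0c ⇒ BAD: Δcyc=0≠L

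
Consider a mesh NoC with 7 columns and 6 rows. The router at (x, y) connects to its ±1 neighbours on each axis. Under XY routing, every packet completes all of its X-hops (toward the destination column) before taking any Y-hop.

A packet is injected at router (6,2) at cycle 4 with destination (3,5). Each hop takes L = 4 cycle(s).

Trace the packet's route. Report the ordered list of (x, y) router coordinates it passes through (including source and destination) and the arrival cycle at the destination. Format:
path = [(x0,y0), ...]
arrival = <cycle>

  0. router=(6,2) cycle=4 (inject)
  1. router=(5,2) cycle=8 dir=W
  2. router=(4,2) cycle=12 dir=W
  3. router=(3,2) cycle=16 dir=W
  4. router=(3,3) cycle=20 dir=N
  5. router=(3,4) cycle=24 dir=N
  6. router=(3,5) cycle=28 dir=N

path = [(6,2), (5,2), (4,2), (3,2), (3,3), (3,4), (3,5)]
arrival = 28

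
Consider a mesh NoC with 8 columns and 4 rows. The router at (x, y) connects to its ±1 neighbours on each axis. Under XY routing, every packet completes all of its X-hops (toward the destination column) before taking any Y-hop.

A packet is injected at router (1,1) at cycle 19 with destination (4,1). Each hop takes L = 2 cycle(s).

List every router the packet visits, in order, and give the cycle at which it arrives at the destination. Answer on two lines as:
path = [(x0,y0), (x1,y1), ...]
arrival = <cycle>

path = [(1,1), (2,1), (3,1), (4,1)]
arrival = 25

hop 0: (1,1) @ cyc 19
hop 1: (2,1) @ cyc 21  [E]
hop 2: (3,1) @ cyc 23  [E]
hop 3: (4,1) @ cyc 25  [E]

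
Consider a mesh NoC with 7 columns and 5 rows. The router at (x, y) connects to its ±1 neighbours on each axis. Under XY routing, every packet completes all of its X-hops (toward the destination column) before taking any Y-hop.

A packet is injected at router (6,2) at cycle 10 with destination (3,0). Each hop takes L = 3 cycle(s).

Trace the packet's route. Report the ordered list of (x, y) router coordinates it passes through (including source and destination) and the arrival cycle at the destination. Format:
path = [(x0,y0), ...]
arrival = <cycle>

[0] x=6 y=2 t=10
[1] x=5 y=2 t=13 →W
[2] x=4 y=2 t=16 →W
[3] x=3 y=2 t=19 →W
[4] x=3 y=1 t=22 →S
[5] x=3 y=0 t=25 →S

path = [(6,2), (5,2), (4,2), (3,2), (3,1), (3,0)]
arrival = 25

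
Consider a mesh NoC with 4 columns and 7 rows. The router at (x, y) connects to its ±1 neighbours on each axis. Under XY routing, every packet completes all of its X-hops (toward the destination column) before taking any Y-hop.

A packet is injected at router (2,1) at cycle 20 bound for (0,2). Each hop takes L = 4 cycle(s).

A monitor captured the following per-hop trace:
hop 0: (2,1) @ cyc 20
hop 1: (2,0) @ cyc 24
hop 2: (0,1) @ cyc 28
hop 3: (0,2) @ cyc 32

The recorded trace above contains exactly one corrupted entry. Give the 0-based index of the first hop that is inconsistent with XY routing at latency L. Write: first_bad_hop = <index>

check 1→ d=(0,-1) cyc+4: BAD: Y-move but x=2≠0

first_bad_hop = 1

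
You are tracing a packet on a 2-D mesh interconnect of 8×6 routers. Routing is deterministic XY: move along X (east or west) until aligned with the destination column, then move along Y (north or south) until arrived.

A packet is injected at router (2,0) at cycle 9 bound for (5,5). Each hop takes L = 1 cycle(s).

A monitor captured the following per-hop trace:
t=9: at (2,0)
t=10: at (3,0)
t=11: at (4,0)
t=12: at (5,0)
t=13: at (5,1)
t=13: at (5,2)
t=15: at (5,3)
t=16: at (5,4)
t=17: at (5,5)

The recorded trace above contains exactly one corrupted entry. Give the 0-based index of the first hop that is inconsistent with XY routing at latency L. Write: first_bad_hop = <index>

first_bad_hop = 5

check 1→ d=(1,0) cyc+1: ok
check 2→ d=(1,0) cyc+1: ok
check 3→ d=(1,0) cyc+1: ok
check 4→ d=(0,1) cyc+1: ok
check 5→ d=(0,1) cyc+0: BAD: Δcyc=0≠L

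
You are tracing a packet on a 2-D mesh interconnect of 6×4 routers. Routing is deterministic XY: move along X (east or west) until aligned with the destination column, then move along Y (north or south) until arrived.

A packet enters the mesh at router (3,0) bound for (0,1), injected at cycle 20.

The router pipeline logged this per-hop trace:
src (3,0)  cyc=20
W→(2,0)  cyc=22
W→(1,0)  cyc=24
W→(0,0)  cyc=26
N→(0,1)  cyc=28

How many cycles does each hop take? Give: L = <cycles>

Δcyc across hop 0→1: 22 − 20 = 2.
One hop costs L cycles, so L = 2.

L = 2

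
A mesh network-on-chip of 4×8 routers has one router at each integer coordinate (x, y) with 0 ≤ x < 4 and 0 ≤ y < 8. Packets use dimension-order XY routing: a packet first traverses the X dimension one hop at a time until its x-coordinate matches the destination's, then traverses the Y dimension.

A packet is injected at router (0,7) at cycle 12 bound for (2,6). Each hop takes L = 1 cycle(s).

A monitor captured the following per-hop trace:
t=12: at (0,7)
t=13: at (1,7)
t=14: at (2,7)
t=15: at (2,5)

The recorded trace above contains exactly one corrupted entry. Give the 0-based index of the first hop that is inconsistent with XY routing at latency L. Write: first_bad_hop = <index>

first_bad_hop = 3

[1] (+1,+0) / 1c ⇒ ok
[2] (+1,+0) / 1c ⇒ ok
[3] (+0,-2) / 1c ⇒ BAD: non-unit step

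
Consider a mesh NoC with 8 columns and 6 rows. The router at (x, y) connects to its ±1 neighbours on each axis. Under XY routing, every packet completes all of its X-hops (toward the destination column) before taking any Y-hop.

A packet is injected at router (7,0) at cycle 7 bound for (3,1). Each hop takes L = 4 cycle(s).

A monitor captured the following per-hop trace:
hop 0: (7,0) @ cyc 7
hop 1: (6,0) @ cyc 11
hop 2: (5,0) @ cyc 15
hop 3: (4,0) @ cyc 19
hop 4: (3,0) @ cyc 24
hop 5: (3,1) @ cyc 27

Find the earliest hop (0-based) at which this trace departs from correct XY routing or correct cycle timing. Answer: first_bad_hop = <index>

first_bad_hop = 4

check 1→ d=(-1,0) cyc+4: ok
check 2→ d=(-1,0) cyc+4: ok
check 3→ d=(-1,0) cyc+4: ok
check 4→ d=(-1,0) cyc+5: BAD: Δcyc=5≠L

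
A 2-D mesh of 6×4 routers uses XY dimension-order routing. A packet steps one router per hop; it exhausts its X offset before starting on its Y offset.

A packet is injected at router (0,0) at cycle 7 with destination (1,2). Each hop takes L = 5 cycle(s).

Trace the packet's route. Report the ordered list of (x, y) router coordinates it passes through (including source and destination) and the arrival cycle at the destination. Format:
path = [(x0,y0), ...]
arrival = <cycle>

path = [(0,0), (1,0), (1,1), (1,2)]
arrival = 22

[0] x=0 y=0 t=7
[1] x=1 y=0 t=12 →E
[2] x=1 y=1 t=17 →N
[3] x=1 y=2 t=22 →N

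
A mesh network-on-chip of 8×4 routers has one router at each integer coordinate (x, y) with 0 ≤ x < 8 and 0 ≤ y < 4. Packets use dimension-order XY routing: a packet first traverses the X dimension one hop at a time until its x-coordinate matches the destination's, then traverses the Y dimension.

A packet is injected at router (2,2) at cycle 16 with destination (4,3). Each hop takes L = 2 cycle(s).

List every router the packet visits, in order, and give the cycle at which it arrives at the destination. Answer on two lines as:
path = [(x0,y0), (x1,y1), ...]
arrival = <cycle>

#0 — 2,2 | c16
#1 — 3,2 | c18 | E
#2 — 4,2 | c20 | E
#3 — 4,3 | c22 | N

path = [(2,2), (3,2), (4,2), (4,3)]
arrival = 22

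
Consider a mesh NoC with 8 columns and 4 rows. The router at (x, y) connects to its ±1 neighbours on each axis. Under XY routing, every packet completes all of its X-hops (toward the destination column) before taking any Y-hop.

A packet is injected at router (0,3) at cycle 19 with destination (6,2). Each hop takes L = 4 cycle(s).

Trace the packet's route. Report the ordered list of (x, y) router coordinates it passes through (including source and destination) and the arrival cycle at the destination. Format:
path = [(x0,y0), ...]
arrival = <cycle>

  0. router=(0,3) cycle=19 (inject)
  1. router=(1,3) cycle=23 dir=E
  2. router=(2,3) cycle=27 dir=E
  3. router=(3,3) cycle=31 dir=E
  4. router=(4,3) cycle=35 dir=E
  5. router=(5,3) cycle=39 dir=E
  6. router=(6,3) cycle=43 dir=E
  7. router=(6,2) cycle=47 dir=S

path = [(0,3), (1,3), (2,3), (3,3), (4,3), (5,3), (6,3), (6,2)]
arrival = 47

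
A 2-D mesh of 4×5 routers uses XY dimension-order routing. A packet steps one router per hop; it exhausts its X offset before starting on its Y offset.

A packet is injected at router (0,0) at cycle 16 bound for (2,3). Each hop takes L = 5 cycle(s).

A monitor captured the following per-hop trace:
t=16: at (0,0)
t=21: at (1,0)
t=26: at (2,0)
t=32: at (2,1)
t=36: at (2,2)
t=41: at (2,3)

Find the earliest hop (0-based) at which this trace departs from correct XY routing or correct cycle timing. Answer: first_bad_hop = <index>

first_bad_hop = 3

  1: Δx=+1 Δy=+0 Δt=5 [ok]
  2: Δx=+1 Δy=+0 Δt=5 [ok]
  3: Δx=+0 Δy=+1 Δt=6 [BAD: Δcyc=6≠L]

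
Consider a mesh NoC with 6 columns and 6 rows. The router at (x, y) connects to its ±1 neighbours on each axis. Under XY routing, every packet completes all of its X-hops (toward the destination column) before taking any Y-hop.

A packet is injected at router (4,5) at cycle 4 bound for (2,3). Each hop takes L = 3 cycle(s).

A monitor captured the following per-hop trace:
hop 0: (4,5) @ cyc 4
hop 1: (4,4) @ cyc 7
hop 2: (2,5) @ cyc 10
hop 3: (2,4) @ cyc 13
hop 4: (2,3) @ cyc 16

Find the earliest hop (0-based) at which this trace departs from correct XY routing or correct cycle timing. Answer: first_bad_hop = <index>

first_bad_hop = 1

  1: Δx=+0 Δy=-1 Δt=3 [BAD: Y-move but x=4≠2]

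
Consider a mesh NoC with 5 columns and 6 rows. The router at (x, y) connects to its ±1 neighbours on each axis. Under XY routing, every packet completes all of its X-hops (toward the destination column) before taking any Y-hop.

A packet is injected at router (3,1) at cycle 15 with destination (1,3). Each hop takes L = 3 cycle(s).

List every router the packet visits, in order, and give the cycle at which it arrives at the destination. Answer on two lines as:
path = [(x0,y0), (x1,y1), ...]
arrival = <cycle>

src (3,1)  cyc=15
W→(2,1)  cyc=18
W→(1,1)  cyc=21
N→(1,2)  cyc=24
N→(1,3)  cyc=27

path = [(3,1), (2,1), (1,1), (1,2), (1,3)]
arrival = 27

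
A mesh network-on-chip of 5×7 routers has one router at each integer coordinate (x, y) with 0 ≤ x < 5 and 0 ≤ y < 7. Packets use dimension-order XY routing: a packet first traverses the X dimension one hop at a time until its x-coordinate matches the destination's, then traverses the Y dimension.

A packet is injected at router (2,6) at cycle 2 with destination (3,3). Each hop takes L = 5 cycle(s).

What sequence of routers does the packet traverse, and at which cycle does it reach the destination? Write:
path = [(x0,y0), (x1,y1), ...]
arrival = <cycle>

hop 0: (2,6) @ cyc 2
hop 1: (3,6) @ cyc 7  [E]
hop 2: (3,5) @ cyc 12  [S]
hop 3: (3,4) @ cyc 17  [S]
hop 4: (3,3) @ cyc 22  [S]

path = [(2,6), (3,6), (3,5), (3,4), (3,3)]
arrival = 22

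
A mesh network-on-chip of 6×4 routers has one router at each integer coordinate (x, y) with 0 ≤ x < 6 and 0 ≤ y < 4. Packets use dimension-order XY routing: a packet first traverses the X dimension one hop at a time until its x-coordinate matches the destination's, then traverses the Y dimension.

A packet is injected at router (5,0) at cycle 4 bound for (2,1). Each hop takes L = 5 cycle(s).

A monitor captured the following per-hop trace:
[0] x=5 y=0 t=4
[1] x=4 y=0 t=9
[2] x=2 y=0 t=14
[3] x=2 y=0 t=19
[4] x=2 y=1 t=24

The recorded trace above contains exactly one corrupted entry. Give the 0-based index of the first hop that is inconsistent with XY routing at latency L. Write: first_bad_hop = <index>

hop 1: step (-1,+0), +5 cyc — ok
hop 2: step (-2,+0), +5 cyc — BAD: non-unit step

first_bad_hop = 2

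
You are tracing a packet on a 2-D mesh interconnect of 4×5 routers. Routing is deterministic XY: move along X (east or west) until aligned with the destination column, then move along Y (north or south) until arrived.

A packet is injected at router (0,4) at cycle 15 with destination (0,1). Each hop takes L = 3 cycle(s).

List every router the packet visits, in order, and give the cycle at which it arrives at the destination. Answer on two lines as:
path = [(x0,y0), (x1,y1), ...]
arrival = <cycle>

path = [(0,4), (0,3), (0,2), (0,1)]
arrival = 24

src (0,4)  cyc=15
S→(0,3)  cyc=18
S→(0,2)  cyc=21
S→(0,1)  cyc=24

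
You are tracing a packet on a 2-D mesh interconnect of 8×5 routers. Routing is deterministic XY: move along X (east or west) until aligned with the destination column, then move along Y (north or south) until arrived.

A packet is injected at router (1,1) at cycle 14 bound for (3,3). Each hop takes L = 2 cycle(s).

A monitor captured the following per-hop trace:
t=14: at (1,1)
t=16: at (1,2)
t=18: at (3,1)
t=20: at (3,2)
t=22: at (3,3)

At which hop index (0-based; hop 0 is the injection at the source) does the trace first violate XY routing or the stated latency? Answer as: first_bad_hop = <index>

[1] (+0,+1) / 2c ⇒ BAD: Y-move but x=1≠3

first_bad_hop = 1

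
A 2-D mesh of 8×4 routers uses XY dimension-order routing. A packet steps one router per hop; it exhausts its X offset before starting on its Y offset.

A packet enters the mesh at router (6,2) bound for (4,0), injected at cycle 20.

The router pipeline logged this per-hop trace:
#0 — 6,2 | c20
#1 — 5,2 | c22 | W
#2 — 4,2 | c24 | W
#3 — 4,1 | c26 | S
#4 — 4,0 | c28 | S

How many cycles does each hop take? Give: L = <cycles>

L = 2

cyc[1] − cyc[0] = 22 − 20 = 2.
Per-hop latency L = Δcyc = 2.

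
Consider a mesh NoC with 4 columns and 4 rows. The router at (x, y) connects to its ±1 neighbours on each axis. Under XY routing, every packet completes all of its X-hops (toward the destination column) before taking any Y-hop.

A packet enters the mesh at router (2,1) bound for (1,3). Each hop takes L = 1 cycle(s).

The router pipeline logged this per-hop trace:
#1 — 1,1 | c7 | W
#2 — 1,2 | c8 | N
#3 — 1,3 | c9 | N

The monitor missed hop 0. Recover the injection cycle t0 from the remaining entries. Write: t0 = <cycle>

At hop 1 the cycle is 7; in general cyc_k = t0 + kL.
t0 = cyc[1] − L = 7 − 1 = 6.

t0 = 6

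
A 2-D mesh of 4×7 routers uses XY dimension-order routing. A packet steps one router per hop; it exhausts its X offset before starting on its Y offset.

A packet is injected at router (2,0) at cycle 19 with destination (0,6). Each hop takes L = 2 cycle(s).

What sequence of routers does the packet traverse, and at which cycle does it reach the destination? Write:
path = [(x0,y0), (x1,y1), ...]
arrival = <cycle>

t=19: at (2,0)
t=21: at (1,0) after W
t=23: at (0,0) after W
t=25: at (0,1) after N
t=27: at (0,2) after N
t=29: at (0,3) after N
t=31: at (0,4) after N
t=33: at (0,5) after N
t=35: at (0,6) after N

path = [(2,0), (1,0), (0,0), (0,1), (0,2), (0,3), (0,4), (0,5), (0,6)]
arrival = 35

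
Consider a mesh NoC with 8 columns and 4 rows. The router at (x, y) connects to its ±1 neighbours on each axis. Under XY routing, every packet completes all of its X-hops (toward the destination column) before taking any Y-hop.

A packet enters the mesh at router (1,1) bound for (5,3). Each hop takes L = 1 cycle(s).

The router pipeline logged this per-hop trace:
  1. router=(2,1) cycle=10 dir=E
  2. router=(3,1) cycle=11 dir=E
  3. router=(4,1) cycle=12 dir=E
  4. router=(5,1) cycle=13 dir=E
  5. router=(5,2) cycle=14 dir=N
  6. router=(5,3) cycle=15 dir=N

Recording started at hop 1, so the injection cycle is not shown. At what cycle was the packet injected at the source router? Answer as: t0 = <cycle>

The first recorded entry is hop 1 at cycle 10.
So t0 = 10 − 1·1 = 9.

t0 = 9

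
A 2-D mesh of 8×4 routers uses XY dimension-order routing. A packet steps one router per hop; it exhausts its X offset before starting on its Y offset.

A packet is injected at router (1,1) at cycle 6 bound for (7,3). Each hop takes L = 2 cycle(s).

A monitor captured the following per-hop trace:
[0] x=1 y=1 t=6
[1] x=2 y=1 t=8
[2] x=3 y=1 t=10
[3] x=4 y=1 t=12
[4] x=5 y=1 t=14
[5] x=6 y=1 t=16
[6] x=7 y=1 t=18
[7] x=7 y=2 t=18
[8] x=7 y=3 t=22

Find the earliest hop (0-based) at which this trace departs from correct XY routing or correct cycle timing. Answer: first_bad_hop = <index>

first_bad_hop = 7

  1: Δx=+1 Δy=+0 Δt=2 [ok]
  2: Δx=+1 Δy=+0 Δt=2 [ok]
  3: Δx=+1 Δy=+0 Δt=2 [ok]
  4: Δx=+1 Δy=+0 Δt=2 [ok]
  5: Δx=+1 Δy=+0 Δt=2 [ok]
  6: Δx=+1 Δy=+0 Δt=2 [ok]
  7: Δx=+0 Δy=+1 Δt=0 [BAD: Δcyc=0≠L]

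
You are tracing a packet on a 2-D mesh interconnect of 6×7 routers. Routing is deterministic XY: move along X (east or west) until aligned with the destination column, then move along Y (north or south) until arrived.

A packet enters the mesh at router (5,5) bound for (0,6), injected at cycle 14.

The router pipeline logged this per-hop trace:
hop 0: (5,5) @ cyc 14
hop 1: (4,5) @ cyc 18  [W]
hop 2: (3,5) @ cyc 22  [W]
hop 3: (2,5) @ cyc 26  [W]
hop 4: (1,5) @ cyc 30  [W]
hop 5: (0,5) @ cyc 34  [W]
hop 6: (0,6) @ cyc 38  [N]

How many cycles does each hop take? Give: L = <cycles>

Δcyc across hop 0→1: 18 − 14 = 4.
That increment is L by definition: L = 4.

L = 4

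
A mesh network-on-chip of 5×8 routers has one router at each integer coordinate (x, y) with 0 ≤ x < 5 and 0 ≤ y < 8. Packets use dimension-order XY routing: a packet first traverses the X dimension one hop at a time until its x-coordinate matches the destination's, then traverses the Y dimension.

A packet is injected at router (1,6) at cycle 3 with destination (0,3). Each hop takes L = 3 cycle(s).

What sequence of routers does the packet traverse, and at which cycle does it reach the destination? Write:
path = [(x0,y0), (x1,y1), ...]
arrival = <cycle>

#0 — 1,6 | c3
#1 — 0,6 | c6 | W
#2 — 0,5 | c9 | S
#3 — 0,4 | c12 | S
#4 — 0,3 | c15 | S

path = [(1,6), (0,6), (0,5), (0,4), (0,3)]
arrival = 15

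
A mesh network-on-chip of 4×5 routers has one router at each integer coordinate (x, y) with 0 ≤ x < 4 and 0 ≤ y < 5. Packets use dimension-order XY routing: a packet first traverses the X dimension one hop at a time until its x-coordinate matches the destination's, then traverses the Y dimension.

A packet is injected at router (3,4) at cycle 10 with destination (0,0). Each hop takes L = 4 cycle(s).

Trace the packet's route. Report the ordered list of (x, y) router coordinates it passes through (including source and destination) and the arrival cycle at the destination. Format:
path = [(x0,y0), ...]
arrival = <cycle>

[0] x=3 y=4 t=10
[1] x=2 y=4 t=14 →W
[2] x=1 y=4 t=18 →W
[3] x=0 y=4 t=22 →W
[4] x=0 y=3 t=26 →S
[5] x=0 y=2 t=30 →S
[6] x=0 y=1 t=34 →S
[7] x=0 y=0 t=38 →S

path = [(3,4), (2,4), (1,4), (0,4), (0,3), (0,2), (0,1), (0,0)]
arrival = 38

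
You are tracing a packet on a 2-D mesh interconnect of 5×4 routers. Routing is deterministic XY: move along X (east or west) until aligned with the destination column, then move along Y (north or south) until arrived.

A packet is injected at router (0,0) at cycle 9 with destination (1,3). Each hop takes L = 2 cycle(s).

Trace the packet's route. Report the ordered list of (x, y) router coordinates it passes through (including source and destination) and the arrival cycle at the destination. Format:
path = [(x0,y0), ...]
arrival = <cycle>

#0 — 0,0 | c9
#1 — 1,0 | c11 | E
#2 — 1,1 | c13 | N
#3 — 1,2 | c15 | N
#4 — 1,3 | c17 | N

path = [(0,0), (1,0), (1,1), (1,2), (1,3)]
arrival = 17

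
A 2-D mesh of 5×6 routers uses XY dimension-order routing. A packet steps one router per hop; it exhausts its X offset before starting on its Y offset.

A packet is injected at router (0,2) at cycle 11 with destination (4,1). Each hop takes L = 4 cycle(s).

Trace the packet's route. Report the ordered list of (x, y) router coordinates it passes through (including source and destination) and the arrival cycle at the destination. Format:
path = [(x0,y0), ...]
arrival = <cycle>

path = [(0,2), (1,2), (2,2), (3,2), (4,2), (4,1)]
arrival = 31

[0] x=0 y=2 t=11
[1] x=1 y=2 t=15 →E
[2] x=2 y=2 t=19 →E
[3] x=3 y=2 t=23 →E
[4] x=4 y=2 t=27 →E
[5] x=4 y=1 t=31 →S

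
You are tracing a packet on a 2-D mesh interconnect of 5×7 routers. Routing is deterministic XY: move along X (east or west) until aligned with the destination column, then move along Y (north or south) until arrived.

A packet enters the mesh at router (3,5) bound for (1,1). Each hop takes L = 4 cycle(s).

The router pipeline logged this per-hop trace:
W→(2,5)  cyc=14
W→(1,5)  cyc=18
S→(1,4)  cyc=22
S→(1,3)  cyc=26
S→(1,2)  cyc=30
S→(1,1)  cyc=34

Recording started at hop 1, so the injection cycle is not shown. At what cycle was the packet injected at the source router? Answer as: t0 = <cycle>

t0 = 10

Hop 1 reached at cycle 14; hop k is at t0 + k·L.
So t0 = 14 − 1·4 = 10.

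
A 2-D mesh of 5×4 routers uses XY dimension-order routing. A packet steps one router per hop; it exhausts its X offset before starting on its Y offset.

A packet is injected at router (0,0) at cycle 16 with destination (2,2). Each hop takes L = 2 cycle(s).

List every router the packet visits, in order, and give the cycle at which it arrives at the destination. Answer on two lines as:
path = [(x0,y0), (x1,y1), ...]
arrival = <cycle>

#0 — 0,0 | c16
#1 — 1,0 | c18 | E
#2 — 2,0 | c20 | E
#3 — 2,1 | c22 | N
#4 — 2,2 | c24 | N

path = [(0,0), (1,0), (2,0), (2,1), (2,2)]
arrival = 24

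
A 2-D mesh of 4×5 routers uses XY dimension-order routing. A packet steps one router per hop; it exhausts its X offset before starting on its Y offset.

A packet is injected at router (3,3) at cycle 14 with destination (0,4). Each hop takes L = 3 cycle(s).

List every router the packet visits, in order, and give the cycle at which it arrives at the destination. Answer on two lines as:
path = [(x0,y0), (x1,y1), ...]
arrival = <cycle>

hop 0: (3,3) @ cyc 14
hop 1: (2,3) @ cyc 17  [W]
hop 2: (1,3) @ cyc 20  [W]
hop 3: (0,3) @ cyc 23  [W]
hop 4: (0,4) @ cyc 26  [N]

path = [(3,3), (2,3), (1,3), (0,3), (0,4)]
arrival = 26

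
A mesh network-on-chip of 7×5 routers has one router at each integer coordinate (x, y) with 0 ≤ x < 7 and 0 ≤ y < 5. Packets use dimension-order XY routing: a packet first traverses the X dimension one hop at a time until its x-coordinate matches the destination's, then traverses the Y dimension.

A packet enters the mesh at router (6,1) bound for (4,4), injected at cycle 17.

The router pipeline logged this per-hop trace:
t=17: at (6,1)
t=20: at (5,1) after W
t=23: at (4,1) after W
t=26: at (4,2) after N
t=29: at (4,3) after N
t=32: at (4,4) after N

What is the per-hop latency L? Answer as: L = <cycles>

L = 3

cyc[1] − cyc[0] = 20 − 17 = 3.
One hop costs L cycles, so L = 3.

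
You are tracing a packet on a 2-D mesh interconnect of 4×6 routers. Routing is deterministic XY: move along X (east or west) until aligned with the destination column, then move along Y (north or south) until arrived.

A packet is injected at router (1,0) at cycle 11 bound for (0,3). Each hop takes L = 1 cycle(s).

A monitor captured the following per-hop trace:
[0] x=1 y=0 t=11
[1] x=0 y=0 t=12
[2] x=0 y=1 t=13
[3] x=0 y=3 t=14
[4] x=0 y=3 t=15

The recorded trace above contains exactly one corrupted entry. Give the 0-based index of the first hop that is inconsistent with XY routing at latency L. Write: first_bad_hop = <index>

first_bad_hop = 3

[1] (-1,+0) / 1c ⇒ ok
[2] (+0,+1) / 1c ⇒ ok
[3] (+0,+2) / 1c ⇒ BAD: non-unit step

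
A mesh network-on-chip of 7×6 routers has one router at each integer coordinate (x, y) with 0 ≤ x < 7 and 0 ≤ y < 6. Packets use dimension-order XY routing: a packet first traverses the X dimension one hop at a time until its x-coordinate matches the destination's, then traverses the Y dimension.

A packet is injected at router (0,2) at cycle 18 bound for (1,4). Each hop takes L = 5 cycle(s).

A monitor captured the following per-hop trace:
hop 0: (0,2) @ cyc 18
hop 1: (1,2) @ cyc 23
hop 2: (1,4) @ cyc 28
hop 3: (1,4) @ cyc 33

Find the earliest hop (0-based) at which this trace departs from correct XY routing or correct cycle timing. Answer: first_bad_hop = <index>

check 1→ d=(1,0) cyc+5: ok
check 2→ d=(0,2) cyc+5: BAD: non-unit step

first_bad_hop = 2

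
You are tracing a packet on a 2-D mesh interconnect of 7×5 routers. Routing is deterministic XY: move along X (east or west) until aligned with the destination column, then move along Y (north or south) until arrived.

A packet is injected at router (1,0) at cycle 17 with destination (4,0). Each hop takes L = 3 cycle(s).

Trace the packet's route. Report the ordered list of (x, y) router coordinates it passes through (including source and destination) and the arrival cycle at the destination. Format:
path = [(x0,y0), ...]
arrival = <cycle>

path = [(1,0), (2,0), (3,0), (4,0)]
arrival = 26

#0 — 1,0 | c17
#1 — 2,0 | c20 | E
#2 — 3,0 | c23 | E
#3 — 4,0 | c26 | E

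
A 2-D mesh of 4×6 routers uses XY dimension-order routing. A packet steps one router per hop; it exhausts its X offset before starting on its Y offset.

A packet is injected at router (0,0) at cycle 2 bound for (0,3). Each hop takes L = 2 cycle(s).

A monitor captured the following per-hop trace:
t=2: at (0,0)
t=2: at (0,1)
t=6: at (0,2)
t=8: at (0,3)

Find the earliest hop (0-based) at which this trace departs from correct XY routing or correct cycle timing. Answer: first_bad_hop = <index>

first_bad_hop = 1

[1] (+0,+1) / 0c ⇒ BAD: Δcyc=0≠L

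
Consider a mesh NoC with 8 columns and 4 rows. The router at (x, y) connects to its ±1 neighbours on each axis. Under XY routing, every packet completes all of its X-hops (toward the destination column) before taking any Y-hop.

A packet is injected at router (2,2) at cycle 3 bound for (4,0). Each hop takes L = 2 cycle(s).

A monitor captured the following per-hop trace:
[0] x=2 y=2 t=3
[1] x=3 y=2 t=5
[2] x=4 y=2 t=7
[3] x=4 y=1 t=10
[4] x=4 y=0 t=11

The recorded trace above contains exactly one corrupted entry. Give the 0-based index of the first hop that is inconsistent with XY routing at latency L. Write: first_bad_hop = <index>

first_bad_hop = 3

check 1→ d=(1,0) cyc+2: ok
check 2→ d=(1,0) cyc+2: ok
check 3→ d=(0,-1) cyc+3: BAD: Δcyc=3≠L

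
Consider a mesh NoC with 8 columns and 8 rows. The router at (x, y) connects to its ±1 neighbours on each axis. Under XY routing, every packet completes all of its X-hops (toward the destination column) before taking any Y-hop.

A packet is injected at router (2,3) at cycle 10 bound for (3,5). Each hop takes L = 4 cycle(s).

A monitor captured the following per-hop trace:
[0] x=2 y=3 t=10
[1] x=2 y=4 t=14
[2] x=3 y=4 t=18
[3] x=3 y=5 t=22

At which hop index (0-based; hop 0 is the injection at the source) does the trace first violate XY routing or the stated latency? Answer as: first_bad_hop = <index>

[1] (+0,+1) / 4c ⇒ BAD: Y-move but x=2≠3

first_bad_hop = 1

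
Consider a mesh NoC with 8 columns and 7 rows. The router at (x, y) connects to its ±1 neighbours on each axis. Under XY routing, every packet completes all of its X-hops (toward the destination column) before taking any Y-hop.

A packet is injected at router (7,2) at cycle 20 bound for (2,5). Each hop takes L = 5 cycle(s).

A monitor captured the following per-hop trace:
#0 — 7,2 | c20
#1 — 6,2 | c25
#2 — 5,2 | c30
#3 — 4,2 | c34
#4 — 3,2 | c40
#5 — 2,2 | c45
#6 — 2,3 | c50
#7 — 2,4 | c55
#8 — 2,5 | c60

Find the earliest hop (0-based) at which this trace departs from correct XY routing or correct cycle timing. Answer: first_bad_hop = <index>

first_bad_hop = 3

  1: Δx=-1 Δy=+0 Δt=5 [ok]
  2: Δx=-1 Δy=+0 Δt=5 [ok]
  3: Δx=-1 Δy=+0 Δt=4 [BAD: Δcyc=4≠L]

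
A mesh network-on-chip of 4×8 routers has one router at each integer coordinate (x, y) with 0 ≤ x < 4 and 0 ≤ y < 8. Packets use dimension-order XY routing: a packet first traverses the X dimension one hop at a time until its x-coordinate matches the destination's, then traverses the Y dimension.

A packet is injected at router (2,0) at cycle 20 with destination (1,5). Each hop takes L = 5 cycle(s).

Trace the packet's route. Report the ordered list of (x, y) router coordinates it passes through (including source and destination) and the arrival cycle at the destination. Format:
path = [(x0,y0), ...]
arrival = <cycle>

[0] x=2 y=0 t=20
[1] x=1 y=0 t=25 →W
[2] x=1 y=1 t=30 →N
[3] x=1 y=2 t=35 →N
[4] x=1 y=3 t=40 →N
[5] x=1 y=4 t=45 →N
[6] x=1 y=5 t=50 →N

path = [(2,0), (1,0), (1,1), (1,2), (1,3), (1,4), (1,5)]
arrival = 50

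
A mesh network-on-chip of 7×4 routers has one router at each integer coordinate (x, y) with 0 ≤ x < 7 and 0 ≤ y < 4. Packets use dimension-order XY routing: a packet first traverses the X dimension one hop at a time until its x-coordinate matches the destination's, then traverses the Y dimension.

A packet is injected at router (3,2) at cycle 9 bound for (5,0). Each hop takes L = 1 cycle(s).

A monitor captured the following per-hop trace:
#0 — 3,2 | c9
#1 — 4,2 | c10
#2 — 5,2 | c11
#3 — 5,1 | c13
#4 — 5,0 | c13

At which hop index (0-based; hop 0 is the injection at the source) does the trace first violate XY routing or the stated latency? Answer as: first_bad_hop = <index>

hop 1: step (+1,+0), +1 cyc — ok
hop 2: step (+1,+0), +1 cyc — ok
hop 3: step (+0,-1), +2 cyc — BAD: Δcyc=2≠L

first_bad_hop = 3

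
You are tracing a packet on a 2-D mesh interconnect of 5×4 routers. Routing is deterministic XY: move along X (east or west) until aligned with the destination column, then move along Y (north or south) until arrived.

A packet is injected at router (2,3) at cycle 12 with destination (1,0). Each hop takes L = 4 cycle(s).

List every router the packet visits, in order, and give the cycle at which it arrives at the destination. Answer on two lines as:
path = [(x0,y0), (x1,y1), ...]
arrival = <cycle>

path = [(2,3), (1,3), (1,2), (1,1), (1,0)]
arrival = 28

  0. router=(2,3) cycle=12 (inject)
  1. router=(1,3) cycle=16 dir=W
  2. router=(1,2) cycle=20 dir=S
  3. router=(1,1) cycle=24 dir=S
  4. router=(1,0) cycle=28 dir=S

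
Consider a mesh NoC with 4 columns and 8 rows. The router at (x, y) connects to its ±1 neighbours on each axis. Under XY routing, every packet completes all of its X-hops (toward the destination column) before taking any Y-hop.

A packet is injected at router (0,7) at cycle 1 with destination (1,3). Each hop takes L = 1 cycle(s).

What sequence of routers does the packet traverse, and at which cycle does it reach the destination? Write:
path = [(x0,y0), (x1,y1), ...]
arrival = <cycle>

hop 0: (0,7) @ cyc 1
hop 1: (1,7) @ cyc 2  [E]
hop 2: (1,6) @ cyc 3  [S]
hop 3: (1,5) @ cyc 4  [S]
hop 4: (1,4) @ cyc 5  [S]
hop 5: (1,3) @ cyc 6  [S]

path = [(0,7), (1,7), (1,6), (1,5), (1,4), (1,3)]
arrival = 6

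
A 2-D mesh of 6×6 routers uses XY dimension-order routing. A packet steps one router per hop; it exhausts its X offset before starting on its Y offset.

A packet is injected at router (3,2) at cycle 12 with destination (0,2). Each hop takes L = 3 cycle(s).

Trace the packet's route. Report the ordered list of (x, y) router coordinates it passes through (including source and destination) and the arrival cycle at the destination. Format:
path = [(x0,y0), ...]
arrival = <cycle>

  0. router=(3,2) cycle=12 (inject)
  1. router=(2,2) cycle=15 dir=W
  2. router=(1,2) cycle=18 dir=W
  3. router=(0,2) cycle=21 dir=W

path = [(3,2), (2,2), (1,2), (0,2)]
arrival = 21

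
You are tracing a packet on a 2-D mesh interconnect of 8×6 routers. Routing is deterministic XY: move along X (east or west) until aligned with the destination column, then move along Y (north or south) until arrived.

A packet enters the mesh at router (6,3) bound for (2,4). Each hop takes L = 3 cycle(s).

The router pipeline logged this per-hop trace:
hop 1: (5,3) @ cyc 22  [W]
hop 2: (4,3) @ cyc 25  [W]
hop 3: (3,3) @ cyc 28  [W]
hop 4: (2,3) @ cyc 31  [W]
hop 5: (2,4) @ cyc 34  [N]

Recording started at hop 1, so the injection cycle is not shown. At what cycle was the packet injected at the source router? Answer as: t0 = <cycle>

t0 = 19

At hop 1 the cycle is 22; in general cyc_k = t0 + kL.
t0 = cyc[1] − L = 22 − 3 = 19.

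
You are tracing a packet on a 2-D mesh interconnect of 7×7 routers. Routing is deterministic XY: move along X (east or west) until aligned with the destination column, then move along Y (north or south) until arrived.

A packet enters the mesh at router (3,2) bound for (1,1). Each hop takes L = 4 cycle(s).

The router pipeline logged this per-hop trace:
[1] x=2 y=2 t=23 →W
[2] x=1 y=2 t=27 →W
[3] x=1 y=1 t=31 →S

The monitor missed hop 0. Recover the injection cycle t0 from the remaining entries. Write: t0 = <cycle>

t0 = 19

The first recorded entry is hop 1 at cycle 23.
t0 = cyc[1] − L = 23 − 4 = 19.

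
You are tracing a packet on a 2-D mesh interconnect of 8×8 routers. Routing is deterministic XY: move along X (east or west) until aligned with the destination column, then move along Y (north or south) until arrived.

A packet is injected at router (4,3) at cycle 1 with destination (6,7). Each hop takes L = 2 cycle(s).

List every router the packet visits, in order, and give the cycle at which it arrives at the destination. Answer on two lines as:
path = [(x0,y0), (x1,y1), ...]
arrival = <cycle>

path = [(4,3), (5,3), (6,3), (6,4), (6,5), (6,6), (6,7)]
arrival = 13

  0. router=(4,3) cycle=1 (inject)
  1. router=(5,3) cycle=3 dir=E
  2. router=(6,3) cycle=5 dir=E
  3. router=(6,4) cycle=7 dir=N
  4. router=(6,5) cycle=9 dir=N
  5. router=(6,6) cycle=11 dir=N
  6. router=(6,7) cycle=13 dir=N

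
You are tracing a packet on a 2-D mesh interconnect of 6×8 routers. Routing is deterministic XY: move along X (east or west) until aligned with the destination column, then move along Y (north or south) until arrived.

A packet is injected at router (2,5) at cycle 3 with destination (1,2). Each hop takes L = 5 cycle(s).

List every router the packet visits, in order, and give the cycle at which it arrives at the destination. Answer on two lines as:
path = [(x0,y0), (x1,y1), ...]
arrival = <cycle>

hop 0: (2,5) @ cyc 3
hop 1: (1,5) @ cyc 8  [W]
hop 2: (1,4) @ cyc 13  [S]
hop 3: (1,3) @ cyc 18  [S]
hop 4: (1,2) @ cyc 23  [S]

path = [(2,5), (1,5), (1,4), (1,3), (1,2)]
arrival = 23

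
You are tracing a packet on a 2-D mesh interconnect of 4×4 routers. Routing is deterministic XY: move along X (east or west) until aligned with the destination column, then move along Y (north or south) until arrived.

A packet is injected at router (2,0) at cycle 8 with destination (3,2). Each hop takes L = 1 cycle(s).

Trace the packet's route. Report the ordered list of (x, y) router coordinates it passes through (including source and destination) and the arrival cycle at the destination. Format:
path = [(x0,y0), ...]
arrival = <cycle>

[0] x=2 y=0 t=8
[1] x=3 y=0 t=9 →E
[2] x=3 y=1 t=10 →N
[3] x=3 y=2 t=11 →N

path = [(2,0), (3,0), (3,1), (3,2)]
arrival = 11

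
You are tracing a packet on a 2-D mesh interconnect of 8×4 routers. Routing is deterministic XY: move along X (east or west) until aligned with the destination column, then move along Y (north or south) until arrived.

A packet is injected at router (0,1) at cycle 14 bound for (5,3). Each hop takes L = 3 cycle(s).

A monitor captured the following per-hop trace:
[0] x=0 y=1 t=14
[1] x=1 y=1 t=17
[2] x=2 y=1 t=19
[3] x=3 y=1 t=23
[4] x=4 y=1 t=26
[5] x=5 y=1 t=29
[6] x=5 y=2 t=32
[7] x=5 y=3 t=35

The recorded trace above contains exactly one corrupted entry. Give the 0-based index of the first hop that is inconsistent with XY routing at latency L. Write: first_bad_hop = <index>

hop 1: step (+1,+0), +3 cyc — ok
hop 2: step (+1,+0), +2 cyc — BAD: Δcyc=2≠L

first_bad_hop = 2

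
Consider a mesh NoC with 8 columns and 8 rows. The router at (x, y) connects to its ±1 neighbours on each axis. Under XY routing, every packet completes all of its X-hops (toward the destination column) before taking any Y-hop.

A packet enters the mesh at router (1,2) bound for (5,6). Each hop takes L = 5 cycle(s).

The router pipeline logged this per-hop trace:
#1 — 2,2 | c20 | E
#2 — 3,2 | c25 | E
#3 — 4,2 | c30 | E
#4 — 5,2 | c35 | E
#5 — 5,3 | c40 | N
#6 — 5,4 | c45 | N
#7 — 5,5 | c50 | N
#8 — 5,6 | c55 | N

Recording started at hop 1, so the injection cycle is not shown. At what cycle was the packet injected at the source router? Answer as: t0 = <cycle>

The first recorded entry is hop 1 at cycle 20.
Therefore t0 = 20 − L = 15.

t0 = 15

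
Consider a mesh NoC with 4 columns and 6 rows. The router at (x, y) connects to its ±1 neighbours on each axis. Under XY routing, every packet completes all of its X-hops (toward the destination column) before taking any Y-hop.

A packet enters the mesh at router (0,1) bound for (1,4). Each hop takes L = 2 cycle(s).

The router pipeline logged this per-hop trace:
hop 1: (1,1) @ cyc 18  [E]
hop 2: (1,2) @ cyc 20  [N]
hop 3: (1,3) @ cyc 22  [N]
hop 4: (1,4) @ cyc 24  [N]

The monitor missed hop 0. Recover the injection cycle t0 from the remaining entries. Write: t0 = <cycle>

The first recorded entry is hop 1 at cycle 18.
Therefore t0 = 18 − L = 16.

t0 = 16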